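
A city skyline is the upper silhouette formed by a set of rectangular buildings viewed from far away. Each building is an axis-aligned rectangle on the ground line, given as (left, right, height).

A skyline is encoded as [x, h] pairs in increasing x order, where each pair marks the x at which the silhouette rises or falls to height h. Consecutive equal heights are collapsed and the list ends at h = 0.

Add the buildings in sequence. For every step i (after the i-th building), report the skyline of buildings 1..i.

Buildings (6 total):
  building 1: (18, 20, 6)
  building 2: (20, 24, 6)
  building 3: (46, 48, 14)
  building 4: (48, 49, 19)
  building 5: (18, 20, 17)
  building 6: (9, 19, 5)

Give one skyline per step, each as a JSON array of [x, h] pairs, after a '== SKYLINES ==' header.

== SKYLINES ==
[[18,6],[20,0]]
[[18,6],[24,0]]
[[18,6],[24,0],[46,14],[48,0]]
[[18,6],[24,0],[46,14],[48,19],[49,0]]
[[18,17],[20,6],[24,0],[46,14],[48,19],[49,0]]
[[9,5],[18,17],[20,6],[24,0],[46,14],[48,19],[49,0]]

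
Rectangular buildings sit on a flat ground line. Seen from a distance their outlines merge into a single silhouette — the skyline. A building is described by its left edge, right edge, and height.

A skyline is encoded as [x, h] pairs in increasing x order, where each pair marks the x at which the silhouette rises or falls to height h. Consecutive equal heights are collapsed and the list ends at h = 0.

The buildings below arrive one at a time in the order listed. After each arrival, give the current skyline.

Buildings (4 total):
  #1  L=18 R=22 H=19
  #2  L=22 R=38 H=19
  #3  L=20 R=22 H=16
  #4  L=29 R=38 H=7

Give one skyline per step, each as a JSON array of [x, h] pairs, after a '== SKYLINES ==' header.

== SKYLINES ==
[[18,19],[22,0]]
[[18,19],[38,0]]
[[18,19],[38,0]]
[[18,19],[38,0]]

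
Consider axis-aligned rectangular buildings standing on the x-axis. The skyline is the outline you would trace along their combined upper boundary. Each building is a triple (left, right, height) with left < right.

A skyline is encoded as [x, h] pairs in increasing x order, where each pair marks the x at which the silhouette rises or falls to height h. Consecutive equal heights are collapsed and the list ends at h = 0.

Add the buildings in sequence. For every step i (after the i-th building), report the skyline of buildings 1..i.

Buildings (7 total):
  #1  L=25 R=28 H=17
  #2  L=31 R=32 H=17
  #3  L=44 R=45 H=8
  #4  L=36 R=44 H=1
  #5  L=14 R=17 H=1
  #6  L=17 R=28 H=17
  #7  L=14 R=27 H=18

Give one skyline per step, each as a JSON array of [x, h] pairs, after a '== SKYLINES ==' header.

== SKYLINES ==
[[25,17],[28,0]]
[[25,17],[28,0],[31,17],[32,0]]
[[25,17],[28,0],[31,17],[32,0],[44,8],[45,0]]
[[25,17],[28,0],[31,17],[32,0],[36,1],[44,8],[45,0]]
[[14,1],[17,0],[25,17],[28,0],[31,17],[32,0],[36,1],[44,8],[45,0]]
[[14,1],[17,17],[28,0],[31,17],[32,0],[36,1],[44,8],[45,0]]
[[14,18],[27,17],[28,0],[31,17],[32,0],[36,1],[44,8],[45,0]]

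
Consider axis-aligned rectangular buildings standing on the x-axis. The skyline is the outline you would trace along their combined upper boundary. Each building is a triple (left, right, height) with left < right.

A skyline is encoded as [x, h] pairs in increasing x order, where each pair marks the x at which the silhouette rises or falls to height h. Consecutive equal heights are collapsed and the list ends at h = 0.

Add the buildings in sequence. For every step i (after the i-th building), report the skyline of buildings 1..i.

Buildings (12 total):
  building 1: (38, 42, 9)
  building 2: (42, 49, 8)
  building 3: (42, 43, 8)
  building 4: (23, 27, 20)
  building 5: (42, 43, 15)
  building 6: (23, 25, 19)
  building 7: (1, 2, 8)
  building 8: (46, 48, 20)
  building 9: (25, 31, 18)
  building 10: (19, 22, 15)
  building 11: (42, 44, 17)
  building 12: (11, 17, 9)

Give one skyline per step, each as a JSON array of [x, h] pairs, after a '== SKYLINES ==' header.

== SKYLINES ==
[[38,9],[42,0]]
[[38,9],[42,8],[49,0]]
[[38,9],[42,8],[49,0]]
[[23,20],[27,0],[38,9],[42,8],[49,0]]
[[23,20],[27,0],[38,9],[42,15],[43,8],[49,0]]
[[23,20],[27,0],[38,9],[42,15],[43,8],[49,0]]
[[1,8],[2,0],[23,20],[27,0],[38,9],[42,15],[43,8],[49,0]]
[[1,8],[2,0],[23,20],[27,0],[38,9],[42,15],[43,8],[46,20],[48,8],[49,0]]
[[1,8],[2,0],[23,20],[27,18],[31,0],[38,9],[42,15],[43,8],[46,20],[48,8],[49,0]]
[[1,8],[2,0],[19,15],[22,0],[23,20],[27,18],[31,0],[38,9],[42,15],[43,8],[46,20],[48,8],[49,0]]
[[1,8],[2,0],[19,15],[22,0],[23,20],[27,18],[31,0],[38,9],[42,17],[44,8],[46,20],[48,8],[49,0]]
[[1,8],[2,0],[11,9],[17,0],[19,15],[22,0],[23,20],[27,18],[31,0],[38,9],[42,17],[44,8],[46,20],[48,8],[49,0]]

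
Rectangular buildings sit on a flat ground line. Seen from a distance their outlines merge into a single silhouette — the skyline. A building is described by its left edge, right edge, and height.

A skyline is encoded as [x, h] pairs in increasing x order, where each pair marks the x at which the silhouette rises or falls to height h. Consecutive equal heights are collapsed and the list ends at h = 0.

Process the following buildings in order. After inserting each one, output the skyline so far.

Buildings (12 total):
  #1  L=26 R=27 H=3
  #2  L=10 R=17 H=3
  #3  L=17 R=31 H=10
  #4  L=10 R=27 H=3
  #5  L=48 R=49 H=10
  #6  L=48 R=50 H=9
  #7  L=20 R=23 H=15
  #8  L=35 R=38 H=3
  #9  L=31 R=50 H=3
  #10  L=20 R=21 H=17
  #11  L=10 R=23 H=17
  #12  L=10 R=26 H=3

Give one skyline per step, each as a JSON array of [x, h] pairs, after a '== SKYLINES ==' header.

== SKYLINES ==
[[26,3],[27,0]]
[[10,3],[17,0],[26,3],[27,0]]
[[10,3],[17,10],[31,0]]
[[10,3],[17,10],[31,0]]
[[10,3],[17,10],[31,0],[48,10],[49,0]]
[[10,3],[17,10],[31,0],[48,10],[49,9],[50,0]]
[[10,3],[17,10],[20,15],[23,10],[31,0],[48,10],[49,9],[50,0]]
[[10,3],[17,10],[20,15],[23,10],[31,0],[35,3],[38,0],[48,10],[49,9],[50,0]]
[[10,3],[17,10],[20,15],[23,10],[31,3],[48,10],[49,9],[50,0]]
[[10,3],[17,10],[20,17],[21,15],[23,10],[31,3],[48,10],[49,9],[50,0]]
[[10,17],[23,10],[31,3],[48,10],[49,9],[50,0]]
[[10,17],[23,10],[31,3],[48,10],[49,9],[50,0]]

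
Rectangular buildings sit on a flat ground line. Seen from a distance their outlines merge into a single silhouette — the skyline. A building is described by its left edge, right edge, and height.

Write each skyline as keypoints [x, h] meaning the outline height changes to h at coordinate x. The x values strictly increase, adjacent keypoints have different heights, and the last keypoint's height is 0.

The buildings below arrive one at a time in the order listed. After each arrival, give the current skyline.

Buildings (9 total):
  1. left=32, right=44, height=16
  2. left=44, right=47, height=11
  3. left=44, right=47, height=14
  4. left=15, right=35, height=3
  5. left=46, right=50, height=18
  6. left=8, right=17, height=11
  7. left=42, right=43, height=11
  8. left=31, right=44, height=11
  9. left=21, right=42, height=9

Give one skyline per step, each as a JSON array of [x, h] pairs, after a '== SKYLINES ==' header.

== SKYLINES ==
[[32,16],[44,0]]
[[32,16],[44,11],[47,0]]
[[32,16],[44,14],[47,0]]
[[15,3],[32,16],[44,14],[47,0]]
[[15,3],[32,16],[44,14],[46,18],[50,0]]
[[8,11],[17,3],[32,16],[44,14],[46,18],[50,0]]
[[8,11],[17,3],[32,16],[44,14],[46,18],[50,0]]
[[8,11],[17,3],[31,11],[32,16],[44,14],[46,18],[50,0]]
[[8,11],[17,3],[21,9],[31,11],[32,16],[44,14],[46,18],[50,0]]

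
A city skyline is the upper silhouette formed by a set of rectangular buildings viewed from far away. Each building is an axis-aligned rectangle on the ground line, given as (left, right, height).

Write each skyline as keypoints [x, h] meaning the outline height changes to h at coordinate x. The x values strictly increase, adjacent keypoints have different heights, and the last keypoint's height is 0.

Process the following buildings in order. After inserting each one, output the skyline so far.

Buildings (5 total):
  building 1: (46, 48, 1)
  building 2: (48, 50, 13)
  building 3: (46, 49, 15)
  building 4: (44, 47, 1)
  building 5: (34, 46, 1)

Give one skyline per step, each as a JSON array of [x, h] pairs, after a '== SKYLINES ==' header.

== SKYLINES ==
[[46,1],[48,0]]
[[46,1],[48,13],[50,0]]
[[46,15],[49,13],[50,0]]
[[44,1],[46,15],[49,13],[50,0]]
[[34,1],[46,15],[49,13],[50,0]]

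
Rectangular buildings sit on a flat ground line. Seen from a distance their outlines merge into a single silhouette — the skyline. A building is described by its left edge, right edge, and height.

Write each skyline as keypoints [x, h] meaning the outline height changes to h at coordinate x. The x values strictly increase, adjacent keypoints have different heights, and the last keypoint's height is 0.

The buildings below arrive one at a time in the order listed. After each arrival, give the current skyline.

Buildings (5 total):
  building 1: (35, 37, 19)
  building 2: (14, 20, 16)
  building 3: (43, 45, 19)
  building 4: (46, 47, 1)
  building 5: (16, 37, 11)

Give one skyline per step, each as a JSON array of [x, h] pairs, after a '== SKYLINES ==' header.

== SKYLINES ==
[[35,19],[37,0]]
[[14,16],[20,0],[35,19],[37,0]]
[[14,16],[20,0],[35,19],[37,0],[43,19],[45,0]]
[[14,16],[20,0],[35,19],[37,0],[43,19],[45,0],[46,1],[47,0]]
[[14,16],[20,11],[35,19],[37,0],[43,19],[45,0],[46,1],[47,0]]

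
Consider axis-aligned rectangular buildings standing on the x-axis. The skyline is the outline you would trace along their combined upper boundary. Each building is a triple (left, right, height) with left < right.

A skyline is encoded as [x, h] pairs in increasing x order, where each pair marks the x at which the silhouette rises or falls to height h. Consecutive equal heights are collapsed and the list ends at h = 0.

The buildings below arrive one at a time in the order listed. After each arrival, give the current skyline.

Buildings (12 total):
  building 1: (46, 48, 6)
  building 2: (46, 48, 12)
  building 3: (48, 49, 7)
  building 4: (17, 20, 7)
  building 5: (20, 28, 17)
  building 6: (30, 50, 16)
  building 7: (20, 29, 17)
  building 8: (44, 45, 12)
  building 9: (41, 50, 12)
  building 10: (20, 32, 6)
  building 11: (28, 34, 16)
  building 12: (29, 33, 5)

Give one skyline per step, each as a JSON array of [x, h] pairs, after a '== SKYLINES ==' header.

== SKYLINES ==
[[46,6],[48,0]]
[[46,12],[48,0]]
[[46,12],[48,7],[49,0]]
[[17,7],[20,0],[46,12],[48,7],[49,0]]
[[17,7],[20,17],[28,0],[46,12],[48,7],[49,0]]
[[17,7],[20,17],[28,0],[30,16],[50,0]]
[[17,7],[20,17],[29,0],[30,16],[50,0]]
[[17,7],[20,17],[29,0],[30,16],[50,0]]
[[17,7],[20,17],[29,0],[30,16],[50,0]]
[[17,7],[20,17],[29,6],[30,16],[50,0]]
[[17,7],[20,17],[29,16],[50,0]]
[[17,7],[20,17],[29,16],[50,0]]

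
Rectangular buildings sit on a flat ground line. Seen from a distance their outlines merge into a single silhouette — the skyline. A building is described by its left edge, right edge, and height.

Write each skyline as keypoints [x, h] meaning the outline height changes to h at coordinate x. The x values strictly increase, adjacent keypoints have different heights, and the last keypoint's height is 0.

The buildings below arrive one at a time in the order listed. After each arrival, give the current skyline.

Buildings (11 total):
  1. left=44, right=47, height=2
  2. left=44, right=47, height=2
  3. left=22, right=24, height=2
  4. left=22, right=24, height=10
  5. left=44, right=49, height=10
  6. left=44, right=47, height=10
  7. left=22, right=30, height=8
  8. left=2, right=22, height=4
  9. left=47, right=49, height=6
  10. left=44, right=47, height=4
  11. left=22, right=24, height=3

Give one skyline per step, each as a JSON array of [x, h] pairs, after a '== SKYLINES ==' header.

== SKYLINES ==
[[44,2],[47,0]]
[[44,2],[47,0]]
[[22,2],[24,0],[44,2],[47,0]]
[[22,10],[24,0],[44,2],[47,0]]
[[22,10],[24,0],[44,10],[49,0]]
[[22,10],[24,0],[44,10],[49,0]]
[[22,10],[24,8],[30,0],[44,10],[49,0]]
[[2,4],[22,10],[24,8],[30,0],[44,10],[49,0]]
[[2,4],[22,10],[24,8],[30,0],[44,10],[49,0]]
[[2,4],[22,10],[24,8],[30,0],[44,10],[49,0]]
[[2,4],[22,10],[24,8],[30,0],[44,10],[49,0]]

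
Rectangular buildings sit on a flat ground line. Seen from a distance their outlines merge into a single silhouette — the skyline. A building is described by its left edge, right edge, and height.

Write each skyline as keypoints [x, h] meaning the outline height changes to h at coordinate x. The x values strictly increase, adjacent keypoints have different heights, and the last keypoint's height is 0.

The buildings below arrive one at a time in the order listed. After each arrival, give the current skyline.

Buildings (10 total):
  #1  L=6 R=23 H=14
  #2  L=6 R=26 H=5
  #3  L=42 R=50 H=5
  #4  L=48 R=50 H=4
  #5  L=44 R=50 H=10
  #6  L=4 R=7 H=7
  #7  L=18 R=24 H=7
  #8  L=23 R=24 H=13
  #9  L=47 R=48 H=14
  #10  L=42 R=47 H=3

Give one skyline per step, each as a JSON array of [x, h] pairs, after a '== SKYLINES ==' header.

== SKYLINES ==
[[6,14],[23,0]]
[[6,14],[23,5],[26,0]]
[[6,14],[23,5],[26,0],[42,5],[50,0]]
[[6,14],[23,5],[26,0],[42,5],[50,0]]
[[6,14],[23,5],[26,0],[42,5],[44,10],[50,0]]
[[4,7],[6,14],[23,5],[26,0],[42,5],[44,10],[50,0]]
[[4,7],[6,14],[23,7],[24,5],[26,0],[42,5],[44,10],[50,0]]
[[4,7],[6,14],[23,13],[24,5],[26,0],[42,5],[44,10],[50,0]]
[[4,7],[6,14],[23,13],[24,5],[26,0],[42,5],[44,10],[47,14],[48,10],[50,0]]
[[4,7],[6,14],[23,13],[24,5],[26,0],[42,5],[44,10],[47,14],[48,10],[50,0]]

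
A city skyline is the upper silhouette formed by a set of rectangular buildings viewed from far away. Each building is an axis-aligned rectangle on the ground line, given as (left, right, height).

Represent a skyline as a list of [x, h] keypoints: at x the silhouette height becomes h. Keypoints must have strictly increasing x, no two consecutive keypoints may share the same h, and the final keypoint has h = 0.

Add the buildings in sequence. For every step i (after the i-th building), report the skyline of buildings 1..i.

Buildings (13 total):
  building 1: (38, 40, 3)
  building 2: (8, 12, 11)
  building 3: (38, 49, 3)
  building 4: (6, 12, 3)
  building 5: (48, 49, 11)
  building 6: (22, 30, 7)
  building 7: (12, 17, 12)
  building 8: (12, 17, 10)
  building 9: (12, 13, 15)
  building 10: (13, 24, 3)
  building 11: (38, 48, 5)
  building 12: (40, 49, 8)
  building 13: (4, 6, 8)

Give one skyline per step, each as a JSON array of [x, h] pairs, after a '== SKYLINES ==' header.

== SKYLINES ==
[[38,3],[40,0]]
[[8,11],[12,0],[38,3],[40,0]]
[[8,11],[12,0],[38,3],[49,0]]
[[6,3],[8,11],[12,0],[38,3],[49,0]]
[[6,3],[8,11],[12,0],[38,3],[48,11],[49,0]]
[[6,3],[8,11],[12,0],[22,7],[30,0],[38,3],[48,11],[49,0]]
[[6,3],[8,11],[12,12],[17,0],[22,7],[30,0],[38,3],[48,11],[49,0]]
[[6,3],[8,11],[12,12],[17,0],[22,7],[30,0],[38,3],[48,11],[49,0]]
[[6,3],[8,11],[12,15],[13,12],[17,0],[22,7],[30,0],[38,3],[48,11],[49,0]]
[[6,3],[8,11],[12,15],[13,12],[17,3],[22,7],[30,0],[38,3],[48,11],[49,0]]
[[6,3],[8,11],[12,15],[13,12],[17,3],[22,7],[30,0],[38,5],[48,11],[49,0]]
[[6,3],[8,11],[12,15],[13,12],[17,3],[22,7],[30,0],[38,5],[40,8],[48,11],[49,0]]
[[4,8],[6,3],[8,11],[12,15],[13,12],[17,3],[22,7],[30,0],[38,5],[40,8],[48,11],[49,0]]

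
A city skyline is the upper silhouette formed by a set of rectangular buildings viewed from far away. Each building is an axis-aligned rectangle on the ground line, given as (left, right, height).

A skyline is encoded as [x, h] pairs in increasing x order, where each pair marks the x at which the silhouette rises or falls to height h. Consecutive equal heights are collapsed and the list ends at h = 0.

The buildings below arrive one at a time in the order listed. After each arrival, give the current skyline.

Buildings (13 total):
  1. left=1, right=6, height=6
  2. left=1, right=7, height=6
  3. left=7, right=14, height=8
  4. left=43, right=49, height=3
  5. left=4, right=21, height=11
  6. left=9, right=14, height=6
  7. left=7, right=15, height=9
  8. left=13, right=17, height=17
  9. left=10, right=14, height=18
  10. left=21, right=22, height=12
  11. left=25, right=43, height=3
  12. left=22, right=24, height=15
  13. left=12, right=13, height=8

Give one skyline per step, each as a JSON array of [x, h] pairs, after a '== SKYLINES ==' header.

== SKYLINES ==
[[1,6],[6,0]]
[[1,6],[7,0]]
[[1,6],[7,8],[14,0]]
[[1,6],[7,8],[14,0],[43,3],[49,0]]
[[1,6],[4,11],[21,0],[43,3],[49,0]]
[[1,6],[4,11],[21,0],[43,3],[49,0]]
[[1,6],[4,11],[21,0],[43,3],[49,0]]
[[1,6],[4,11],[13,17],[17,11],[21,0],[43,3],[49,0]]
[[1,6],[4,11],[10,18],[14,17],[17,11],[21,0],[43,3],[49,0]]
[[1,6],[4,11],[10,18],[14,17],[17,11],[21,12],[22,0],[43,3],[49,0]]
[[1,6],[4,11],[10,18],[14,17],[17,11],[21,12],[22,0],[25,3],[49,0]]
[[1,6],[4,11],[10,18],[14,17],[17,11],[21,12],[22,15],[24,0],[25,3],[49,0]]
[[1,6],[4,11],[10,18],[14,17],[17,11],[21,12],[22,15],[24,0],[25,3],[49,0]]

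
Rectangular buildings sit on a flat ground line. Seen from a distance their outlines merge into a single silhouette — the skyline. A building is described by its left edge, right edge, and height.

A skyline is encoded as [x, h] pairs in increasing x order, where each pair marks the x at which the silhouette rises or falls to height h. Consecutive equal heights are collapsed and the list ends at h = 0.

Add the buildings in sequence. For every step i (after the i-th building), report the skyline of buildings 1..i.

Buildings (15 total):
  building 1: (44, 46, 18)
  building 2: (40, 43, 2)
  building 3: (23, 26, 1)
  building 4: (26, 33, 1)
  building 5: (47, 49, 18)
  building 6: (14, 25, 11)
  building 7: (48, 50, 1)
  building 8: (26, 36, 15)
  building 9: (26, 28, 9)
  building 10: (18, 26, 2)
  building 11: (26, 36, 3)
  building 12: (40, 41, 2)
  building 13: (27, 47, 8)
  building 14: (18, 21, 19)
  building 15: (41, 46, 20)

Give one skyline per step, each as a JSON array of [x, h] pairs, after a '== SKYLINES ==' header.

== SKYLINES ==
[[44,18],[46,0]]
[[40,2],[43,0],[44,18],[46,0]]
[[23,1],[26,0],[40,2],[43,0],[44,18],[46,0]]
[[23,1],[33,0],[40,2],[43,0],[44,18],[46,0]]
[[23,1],[33,0],[40,2],[43,0],[44,18],[46,0],[47,18],[49,0]]
[[14,11],[25,1],[33,0],[40,2],[43,0],[44,18],[46,0],[47,18],[49,0]]
[[14,11],[25,1],[33,0],[40,2],[43,0],[44,18],[46,0],[47,18],[49,1],[50,0]]
[[14,11],[25,1],[26,15],[36,0],[40,2],[43,0],[44,18],[46,0],[47,18],[49,1],[50,0]]
[[14,11],[25,1],[26,15],[36,0],[40,2],[43,0],[44,18],[46,0],[47,18],[49,1],[50,0]]
[[14,11],[25,2],[26,15],[36,0],[40,2],[43,0],[44,18],[46,0],[47,18],[49,1],[50,0]]
[[14,11],[25,2],[26,15],[36,0],[40,2],[43,0],[44,18],[46,0],[47,18],[49,1],[50,0]]
[[14,11],[25,2],[26,15],[36,0],[40,2],[43,0],[44,18],[46,0],[47,18],[49,1],[50,0]]
[[14,11],[25,2],[26,15],[36,8],[44,18],[46,8],[47,18],[49,1],[50,0]]
[[14,11],[18,19],[21,11],[25,2],[26,15],[36,8],[44,18],[46,8],[47,18],[49,1],[50,0]]
[[14,11],[18,19],[21,11],[25,2],[26,15],[36,8],[41,20],[46,8],[47,18],[49,1],[50,0]]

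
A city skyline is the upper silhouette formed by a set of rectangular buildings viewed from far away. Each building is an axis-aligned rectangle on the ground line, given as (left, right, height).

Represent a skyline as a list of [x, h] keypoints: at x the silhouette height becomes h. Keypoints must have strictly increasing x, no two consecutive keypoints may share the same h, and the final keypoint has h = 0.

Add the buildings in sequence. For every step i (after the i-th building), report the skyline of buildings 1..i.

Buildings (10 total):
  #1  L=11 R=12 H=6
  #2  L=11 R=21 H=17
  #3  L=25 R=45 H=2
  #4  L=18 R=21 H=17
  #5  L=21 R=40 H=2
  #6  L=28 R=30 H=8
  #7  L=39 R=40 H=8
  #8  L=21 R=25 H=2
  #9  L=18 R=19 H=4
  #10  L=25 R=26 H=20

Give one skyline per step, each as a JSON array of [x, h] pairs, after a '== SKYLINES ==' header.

== SKYLINES ==
[[11,6],[12,0]]
[[11,17],[21,0]]
[[11,17],[21,0],[25,2],[45,0]]
[[11,17],[21,0],[25,2],[45,0]]
[[11,17],[21,2],[45,0]]
[[11,17],[21,2],[28,8],[30,2],[45,0]]
[[11,17],[21,2],[28,8],[30,2],[39,8],[40,2],[45,0]]
[[11,17],[21,2],[28,8],[30,2],[39,8],[40,2],[45,0]]
[[11,17],[21,2],[28,8],[30,2],[39,8],[40,2],[45,0]]
[[11,17],[21,2],[25,20],[26,2],[28,8],[30,2],[39,8],[40,2],[45,0]]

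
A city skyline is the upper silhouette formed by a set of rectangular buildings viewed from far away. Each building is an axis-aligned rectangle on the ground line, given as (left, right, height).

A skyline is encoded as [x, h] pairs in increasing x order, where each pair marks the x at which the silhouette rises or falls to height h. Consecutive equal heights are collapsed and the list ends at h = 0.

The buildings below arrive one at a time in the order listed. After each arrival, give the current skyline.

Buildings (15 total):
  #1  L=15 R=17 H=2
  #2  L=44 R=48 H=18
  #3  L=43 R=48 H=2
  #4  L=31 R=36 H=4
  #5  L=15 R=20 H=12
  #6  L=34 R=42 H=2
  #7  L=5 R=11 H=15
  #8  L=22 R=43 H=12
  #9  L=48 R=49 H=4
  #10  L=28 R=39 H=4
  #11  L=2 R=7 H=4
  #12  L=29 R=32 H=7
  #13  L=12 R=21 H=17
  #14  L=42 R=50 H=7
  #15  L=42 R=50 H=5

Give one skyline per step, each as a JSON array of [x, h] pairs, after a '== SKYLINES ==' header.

== SKYLINES ==
[[15,2],[17,0]]
[[15,2],[17,0],[44,18],[48,0]]
[[15,2],[17,0],[43,2],[44,18],[48,0]]
[[15,2],[17,0],[31,4],[36,0],[43,2],[44,18],[48,0]]
[[15,12],[20,0],[31,4],[36,0],[43,2],[44,18],[48,0]]
[[15,12],[20,0],[31,4],[36,2],[42,0],[43,2],[44,18],[48,0]]
[[5,15],[11,0],[15,12],[20,0],[31,4],[36,2],[42,0],[43,2],[44,18],[48,0]]
[[5,15],[11,0],[15,12],[20,0],[22,12],[43,2],[44,18],[48,0]]
[[5,15],[11,0],[15,12],[20,0],[22,12],[43,2],[44,18],[48,4],[49,0]]
[[5,15],[11,0],[15,12],[20,0],[22,12],[43,2],[44,18],[48,4],[49,0]]
[[2,4],[5,15],[11,0],[15,12],[20,0],[22,12],[43,2],[44,18],[48,4],[49,0]]
[[2,4],[5,15],[11,0],[15,12],[20,0],[22,12],[43,2],[44,18],[48,4],[49,0]]
[[2,4],[5,15],[11,0],[12,17],[21,0],[22,12],[43,2],[44,18],[48,4],[49,0]]
[[2,4],[5,15],[11,0],[12,17],[21,0],[22,12],[43,7],[44,18],[48,7],[50,0]]
[[2,4],[5,15],[11,0],[12,17],[21,0],[22,12],[43,7],[44,18],[48,7],[50,0]]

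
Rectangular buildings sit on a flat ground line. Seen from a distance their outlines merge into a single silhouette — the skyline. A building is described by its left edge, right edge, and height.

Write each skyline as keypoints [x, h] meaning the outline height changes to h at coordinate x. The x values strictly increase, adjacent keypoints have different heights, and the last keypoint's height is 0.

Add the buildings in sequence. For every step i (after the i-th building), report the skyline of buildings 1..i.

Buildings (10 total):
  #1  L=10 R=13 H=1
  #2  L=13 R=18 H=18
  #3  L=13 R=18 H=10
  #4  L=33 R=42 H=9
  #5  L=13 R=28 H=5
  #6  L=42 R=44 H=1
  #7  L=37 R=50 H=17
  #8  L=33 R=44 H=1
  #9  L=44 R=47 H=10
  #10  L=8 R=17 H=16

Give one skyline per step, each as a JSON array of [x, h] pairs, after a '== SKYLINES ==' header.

== SKYLINES ==
[[10,1],[13,0]]
[[10,1],[13,18],[18,0]]
[[10,1],[13,18],[18,0]]
[[10,1],[13,18],[18,0],[33,9],[42,0]]
[[10,1],[13,18],[18,5],[28,0],[33,9],[42,0]]
[[10,1],[13,18],[18,5],[28,0],[33,9],[42,1],[44,0]]
[[10,1],[13,18],[18,5],[28,0],[33,9],[37,17],[50,0]]
[[10,1],[13,18],[18,5],[28,0],[33,9],[37,17],[50,0]]
[[10,1],[13,18],[18,5],[28,0],[33,9],[37,17],[50,0]]
[[8,16],[13,18],[18,5],[28,0],[33,9],[37,17],[50,0]]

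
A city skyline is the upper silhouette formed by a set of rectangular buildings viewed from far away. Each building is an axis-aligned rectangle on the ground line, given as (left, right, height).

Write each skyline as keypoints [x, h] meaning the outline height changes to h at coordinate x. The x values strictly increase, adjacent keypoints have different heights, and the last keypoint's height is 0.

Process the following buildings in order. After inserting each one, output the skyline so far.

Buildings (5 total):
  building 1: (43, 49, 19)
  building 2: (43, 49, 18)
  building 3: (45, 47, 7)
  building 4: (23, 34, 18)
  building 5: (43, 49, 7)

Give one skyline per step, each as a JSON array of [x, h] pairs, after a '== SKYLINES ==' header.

== SKYLINES ==
[[43,19],[49,0]]
[[43,19],[49,0]]
[[43,19],[49,0]]
[[23,18],[34,0],[43,19],[49,0]]
[[23,18],[34,0],[43,19],[49,0]]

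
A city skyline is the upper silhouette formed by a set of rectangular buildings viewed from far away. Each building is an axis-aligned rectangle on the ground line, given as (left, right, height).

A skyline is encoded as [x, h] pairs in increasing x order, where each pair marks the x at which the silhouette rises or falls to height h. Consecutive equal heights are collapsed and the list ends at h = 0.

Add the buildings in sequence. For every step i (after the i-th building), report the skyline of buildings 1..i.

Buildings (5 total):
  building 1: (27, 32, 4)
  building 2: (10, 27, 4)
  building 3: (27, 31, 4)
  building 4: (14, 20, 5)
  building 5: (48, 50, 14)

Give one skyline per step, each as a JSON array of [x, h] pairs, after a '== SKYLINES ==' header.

== SKYLINES ==
[[27,4],[32,0]]
[[10,4],[32,0]]
[[10,4],[32,0]]
[[10,4],[14,5],[20,4],[32,0]]
[[10,4],[14,5],[20,4],[32,0],[48,14],[50,0]]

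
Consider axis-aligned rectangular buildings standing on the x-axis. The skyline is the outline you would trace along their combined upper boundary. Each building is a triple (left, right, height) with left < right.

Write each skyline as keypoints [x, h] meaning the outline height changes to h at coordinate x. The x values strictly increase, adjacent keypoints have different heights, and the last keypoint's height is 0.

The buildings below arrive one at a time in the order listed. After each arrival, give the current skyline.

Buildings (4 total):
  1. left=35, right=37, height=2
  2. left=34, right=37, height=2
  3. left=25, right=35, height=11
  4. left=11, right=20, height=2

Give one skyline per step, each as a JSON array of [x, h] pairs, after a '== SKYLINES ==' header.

== SKYLINES ==
[[35,2],[37,0]]
[[34,2],[37,0]]
[[25,11],[35,2],[37,0]]
[[11,2],[20,0],[25,11],[35,2],[37,0]]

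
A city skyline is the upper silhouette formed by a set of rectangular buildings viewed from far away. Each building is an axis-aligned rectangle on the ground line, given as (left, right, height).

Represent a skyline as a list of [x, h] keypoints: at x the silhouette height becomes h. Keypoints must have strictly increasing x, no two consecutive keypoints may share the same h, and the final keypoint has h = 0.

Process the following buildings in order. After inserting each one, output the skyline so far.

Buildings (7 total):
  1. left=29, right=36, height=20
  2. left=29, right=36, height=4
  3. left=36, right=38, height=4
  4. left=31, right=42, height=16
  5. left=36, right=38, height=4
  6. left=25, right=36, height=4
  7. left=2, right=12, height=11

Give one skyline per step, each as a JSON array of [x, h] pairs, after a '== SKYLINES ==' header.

== SKYLINES ==
[[29,20],[36,0]]
[[29,20],[36,0]]
[[29,20],[36,4],[38,0]]
[[29,20],[36,16],[42,0]]
[[29,20],[36,16],[42,0]]
[[25,4],[29,20],[36,16],[42,0]]
[[2,11],[12,0],[25,4],[29,20],[36,16],[42,0]]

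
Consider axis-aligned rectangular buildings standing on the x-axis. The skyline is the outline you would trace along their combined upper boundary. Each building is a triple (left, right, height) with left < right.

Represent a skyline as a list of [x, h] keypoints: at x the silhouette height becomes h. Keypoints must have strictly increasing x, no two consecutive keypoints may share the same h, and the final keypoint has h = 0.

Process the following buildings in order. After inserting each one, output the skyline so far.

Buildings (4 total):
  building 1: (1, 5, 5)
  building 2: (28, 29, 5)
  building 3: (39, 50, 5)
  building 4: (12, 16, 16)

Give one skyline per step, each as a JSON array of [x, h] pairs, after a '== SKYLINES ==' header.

== SKYLINES ==
[[1,5],[5,0]]
[[1,5],[5,0],[28,5],[29,0]]
[[1,5],[5,0],[28,5],[29,0],[39,5],[50,0]]
[[1,5],[5,0],[12,16],[16,0],[28,5],[29,0],[39,5],[50,0]]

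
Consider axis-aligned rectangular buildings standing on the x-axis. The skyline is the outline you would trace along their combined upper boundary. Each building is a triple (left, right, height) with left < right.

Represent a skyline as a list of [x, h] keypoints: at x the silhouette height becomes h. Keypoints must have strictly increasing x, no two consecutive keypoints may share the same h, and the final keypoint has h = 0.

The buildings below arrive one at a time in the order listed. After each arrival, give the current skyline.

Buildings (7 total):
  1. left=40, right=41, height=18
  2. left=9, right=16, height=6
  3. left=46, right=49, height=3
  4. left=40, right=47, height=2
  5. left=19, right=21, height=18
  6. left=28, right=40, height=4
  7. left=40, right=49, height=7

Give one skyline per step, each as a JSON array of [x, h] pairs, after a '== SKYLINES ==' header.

== SKYLINES ==
[[40,18],[41,0]]
[[9,6],[16,0],[40,18],[41,0]]
[[9,6],[16,0],[40,18],[41,0],[46,3],[49,0]]
[[9,6],[16,0],[40,18],[41,2],[46,3],[49,0]]
[[9,6],[16,0],[19,18],[21,0],[40,18],[41,2],[46,3],[49,0]]
[[9,6],[16,0],[19,18],[21,0],[28,4],[40,18],[41,2],[46,3],[49,0]]
[[9,6],[16,0],[19,18],[21,0],[28,4],[40,18],[41,7],[49,0]]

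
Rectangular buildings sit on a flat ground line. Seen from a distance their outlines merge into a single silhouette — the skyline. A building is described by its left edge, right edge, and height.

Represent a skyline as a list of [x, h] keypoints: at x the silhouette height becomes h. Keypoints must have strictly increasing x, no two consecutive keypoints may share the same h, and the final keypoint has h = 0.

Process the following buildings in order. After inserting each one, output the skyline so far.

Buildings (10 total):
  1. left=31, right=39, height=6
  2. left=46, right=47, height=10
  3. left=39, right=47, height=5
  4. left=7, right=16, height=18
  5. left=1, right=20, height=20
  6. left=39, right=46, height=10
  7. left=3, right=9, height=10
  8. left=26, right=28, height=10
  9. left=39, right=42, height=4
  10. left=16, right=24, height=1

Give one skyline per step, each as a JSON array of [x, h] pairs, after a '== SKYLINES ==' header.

== SKYLINES ==
[[31,6],[39,0]]
[[31,6],[39,0],[46,10],[47,0]]
[[31,6],[39,5],[46,10],[47,0]]
[[7,18],[16,0],[31,6],[39,5],[46,10],[47,0]]
[[1,20],[20,0],[31,6],[39,5],[46,10],[47,0]]
[[1,20],[20,0],[31,6],[39,10],[47,0]]
[[1,20],[20,0],[31,6],[39,10],[47,0]]
[[1,20],[20,0],[26,10],[28,0],[31,6],[39,10],[47,0]]
[[1,20],[20,0],[26,10],[28,0],[31,6],[39,10],[47,0]]
[[1,20],[20,1],[24,0],[26,10],[28,0],[31,6],[39,10],[47,0]]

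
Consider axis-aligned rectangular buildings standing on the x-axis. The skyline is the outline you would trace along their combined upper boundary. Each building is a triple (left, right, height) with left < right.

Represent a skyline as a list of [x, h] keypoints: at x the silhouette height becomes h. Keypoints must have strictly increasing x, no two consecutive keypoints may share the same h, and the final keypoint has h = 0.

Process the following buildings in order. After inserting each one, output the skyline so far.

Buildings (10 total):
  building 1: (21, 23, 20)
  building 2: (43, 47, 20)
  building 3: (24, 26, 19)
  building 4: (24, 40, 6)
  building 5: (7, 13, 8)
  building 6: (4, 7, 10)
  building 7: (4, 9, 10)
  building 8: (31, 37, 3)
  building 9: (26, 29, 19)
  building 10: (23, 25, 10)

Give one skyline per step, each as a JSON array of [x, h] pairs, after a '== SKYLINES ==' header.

== SKYLINES ==
[[21,20],[23,0]]
[[21,20],[23,0],[43,20],[47,0]]
[[21,20],[23,0],[24,19],[26,0],[43,20],[47,0]]
[[21,20],[23,0],[24,19],[26,6],[40,0],[43,20],[47,0]]
[[7,8],[13,0],[21,20],[23,0],[24,19],[26,6],[40,0],[43,20],[47,0]]
[[4,10],[7,8],[13,0],[21,20],[23,0],[24,19],[26,6],[40,0],[43,20],[47,0]]
[[4,10],[9,8],[13,0],[21,20],[23,0],[24,19],[26,6],[40,0],[43,20],[47,0]]
[[4,10],[9,8],[13,0],[21,20],[23,0],[24,19],[26,6],[40,0],[43,20],[47,0]]
[[4,10],[9,8],[13,0],[21,20],[23,0],[24,19],[29,6],[40,0],[43,20],[47,0]]
[[4,10],[9,8],[13,0],[21,20],[23,10],[24,19],[29,6],[40,0],[43,20],[47,0]]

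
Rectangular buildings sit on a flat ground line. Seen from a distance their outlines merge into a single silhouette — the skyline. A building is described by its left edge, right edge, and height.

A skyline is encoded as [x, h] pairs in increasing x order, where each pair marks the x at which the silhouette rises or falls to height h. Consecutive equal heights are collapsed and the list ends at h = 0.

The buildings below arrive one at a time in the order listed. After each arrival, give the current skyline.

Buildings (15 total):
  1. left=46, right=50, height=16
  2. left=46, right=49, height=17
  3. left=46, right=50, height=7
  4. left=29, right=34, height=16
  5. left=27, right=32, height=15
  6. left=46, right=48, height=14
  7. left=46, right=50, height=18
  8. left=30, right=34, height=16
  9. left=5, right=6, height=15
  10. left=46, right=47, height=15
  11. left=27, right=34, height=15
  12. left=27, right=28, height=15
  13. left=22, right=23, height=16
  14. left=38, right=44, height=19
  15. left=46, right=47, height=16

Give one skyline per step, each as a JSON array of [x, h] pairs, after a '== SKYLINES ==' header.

== SKYLINES ==
[[46,16],[50,0]]
[[46,17],[49,16],[50,0]]
[[46,17],[49,16],[50,0]]
[[29,16],[34,0],[46,17],[49,16],[50,0]]
[[27,15],[29,16],[34,0],[46,17],[49,16],[50,0]]
[[27,15],[29,16],[34,0],[46,17],[49,16],[50,0]]
[[27,15],[29,16],[34,0],[46,18],[50,0]]
[[27,15],[29,16],[34,0],[46,18],[50,0]]
[[5,15],[6,0],[27,15],[29,16],[34,0],[46,18],[50,0]]
[[5,15],[6,0],[27,15],[29,16],[34,0],[46,18],[50,0]]
[[5,15],[6,0],[27,15],[29,16],[34,0],[46,18],[50,0]]
[[5,15],[6,0],[27,15],[29,16],[34,0],[46,18],[50,0]]
[[5,15],[6,0],[22,16],[23,0],[27,15],[29,16],[34,0],[46,18],[50,0]]
[[5,15],[6,0],[22,16],[23,0],[27,15],[29,16],[34,0],[38,19],[44,0],[46,18],[50,0]]
[[5,15],[6,0],[22,16],[23,0],[27,15],[29,16],[34,0],[38,19],[44,0],[46,18],[50,0]]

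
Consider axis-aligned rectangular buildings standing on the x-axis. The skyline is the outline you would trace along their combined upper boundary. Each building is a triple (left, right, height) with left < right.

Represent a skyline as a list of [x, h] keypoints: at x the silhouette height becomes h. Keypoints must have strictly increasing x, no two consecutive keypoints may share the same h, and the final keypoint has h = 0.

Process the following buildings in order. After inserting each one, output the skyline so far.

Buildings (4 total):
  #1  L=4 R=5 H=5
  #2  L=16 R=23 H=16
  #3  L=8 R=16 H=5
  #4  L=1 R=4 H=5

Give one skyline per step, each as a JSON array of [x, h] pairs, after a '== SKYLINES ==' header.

== SKYLINES ==
[[4,5],[5,0]]
[[4,5],[5,0],[16,16],[23,0]]
[[4,5],[5,0],[8,5],[16,16],[23,0]]
[[1,5],[5,0],[8,5],[16,16],[23,0]]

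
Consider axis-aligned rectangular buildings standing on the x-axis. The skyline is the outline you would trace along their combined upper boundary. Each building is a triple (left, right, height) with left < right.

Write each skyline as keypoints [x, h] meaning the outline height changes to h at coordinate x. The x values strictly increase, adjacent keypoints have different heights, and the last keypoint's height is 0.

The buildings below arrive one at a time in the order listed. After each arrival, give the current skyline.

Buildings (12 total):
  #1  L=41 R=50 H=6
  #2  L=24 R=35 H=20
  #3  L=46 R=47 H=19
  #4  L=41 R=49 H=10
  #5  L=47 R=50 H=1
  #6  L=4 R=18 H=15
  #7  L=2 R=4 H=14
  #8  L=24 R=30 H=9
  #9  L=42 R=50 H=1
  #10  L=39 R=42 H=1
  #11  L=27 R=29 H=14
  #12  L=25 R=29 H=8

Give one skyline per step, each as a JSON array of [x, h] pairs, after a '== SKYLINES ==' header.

== SKYLINES ==
[[41,6],[50,0]]
[[24,20],[35,0],[41,6],[50,0]]
[[24,20],[35,0],[41,6],[46,19],[47,6],[50,0]]
[[24,20],[35,0],[41,10],[46,19],[47,10],[49,6],[50,0]]
[[24,20],[35,0],[41,10],[46,19],[47,10],[49,6],[50,0]]
[[4,15],[18,0],[24,20],[35,0],[41,10],[46,19],[47,10],[49,6],[50,0]]
[[2,14],[4,15],[18,0],[24,20],[35,0],[41,10],[46,19],[47,10],[49,6],[50,0]]
[[2,14],[4,15],[18,0],[24,20],[35,0],[41,10],[46,19],[47,10],[49,6],[50,0]]
[[2,14],[4,15],[18,0],[24,20],[35,0],[41,10],[46,19],[47,10],[49,6],[50,0]]
[[2,14],[4,15],[18,0],[24,20],[35,0],[39,1],[41,10],[46,19],[47,10],[49,6],[50,0]]
[[2,14],[4,15],[18,0],[24,20],[35,0],[39,1],[41,10],[46,19],[47,10],[49,6],[50,0]]
[[2,14],[4,15],[18,0],[24,20],[35,0],[39,1],[41,10],[46,19],[47,10],[49,6],[50,0]]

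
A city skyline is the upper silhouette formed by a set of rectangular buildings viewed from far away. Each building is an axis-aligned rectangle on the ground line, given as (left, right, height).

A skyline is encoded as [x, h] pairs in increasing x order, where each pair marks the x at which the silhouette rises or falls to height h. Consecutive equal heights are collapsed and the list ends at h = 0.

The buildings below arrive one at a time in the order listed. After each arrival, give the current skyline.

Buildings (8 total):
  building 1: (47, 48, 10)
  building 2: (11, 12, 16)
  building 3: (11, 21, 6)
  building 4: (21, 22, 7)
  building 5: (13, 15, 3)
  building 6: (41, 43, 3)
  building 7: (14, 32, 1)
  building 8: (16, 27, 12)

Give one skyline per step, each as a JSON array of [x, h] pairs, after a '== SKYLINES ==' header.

== SKYLINES ==
[[47,10],[48,0]]
[[11,16],[12,0],[47,10],[48,0]]
[[11,16],[12,6],[21,0],[47,10],[48,0]]
[[11,16],[12,6],[21,7],[22,0],[47,10],[48,0]]
[[11,16],[12,6],[21,7],[22,0],[47,10],[48,0]]
[[11,16],[12,6],[21,7],[22,0],[41,3],[43,0],[47,10],[48,0]]
[[11,16],[12,6],[21,7],[22,1],[32,0],[41,3],[43,0],[47,10],[48,0]]
[[11,16],[12,6],[16,12],[27,1],[32,0],[41,3],[43,0],[47,10],[48,0]]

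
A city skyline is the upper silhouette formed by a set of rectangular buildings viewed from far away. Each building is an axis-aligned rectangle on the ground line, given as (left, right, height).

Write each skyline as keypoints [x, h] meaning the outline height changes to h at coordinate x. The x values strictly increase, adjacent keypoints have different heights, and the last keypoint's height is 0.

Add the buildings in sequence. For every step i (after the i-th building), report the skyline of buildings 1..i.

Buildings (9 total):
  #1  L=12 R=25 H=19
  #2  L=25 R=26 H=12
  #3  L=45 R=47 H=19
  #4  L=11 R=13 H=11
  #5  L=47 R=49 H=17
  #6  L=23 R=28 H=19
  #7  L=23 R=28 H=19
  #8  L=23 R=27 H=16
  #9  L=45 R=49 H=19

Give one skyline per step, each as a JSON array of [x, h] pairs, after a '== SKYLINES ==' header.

== SKYLINES ==
[[12,19],[25,0]]
[[12,19],[25,12],[26,0]]
[[12,19],[25,12],[26,0],[45,19],[47,0]]
[[11,11],[12,19],[25,12],[26,0],[45,19],[47,0]]
[[11,11],[12,19],[25,12],[26,0],[45,19],[47,17],[49,0]]
[[11,11],[12,19],[28,0],[45,19],[47,17],[49,0]]
[[11,11],[12,19],[28,0],[45,19],[47,17],[49,0]]
[[11,11],[12,19],[28,0],[45,19],[47,17],[49,0]]
[[11,11],[12,19],[28,0],[45,19],[49,0]]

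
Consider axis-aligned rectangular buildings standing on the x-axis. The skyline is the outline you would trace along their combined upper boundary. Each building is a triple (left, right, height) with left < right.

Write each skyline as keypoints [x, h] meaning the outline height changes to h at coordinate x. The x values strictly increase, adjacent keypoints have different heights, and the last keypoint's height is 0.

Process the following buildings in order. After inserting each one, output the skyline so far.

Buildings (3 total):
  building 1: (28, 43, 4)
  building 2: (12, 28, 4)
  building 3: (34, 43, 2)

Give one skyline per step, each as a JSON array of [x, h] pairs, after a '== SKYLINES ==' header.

== SKYLINES ==
[[28,4],[43,0]]
[[12,4],[43,0]]
[[12,4],[43,0]]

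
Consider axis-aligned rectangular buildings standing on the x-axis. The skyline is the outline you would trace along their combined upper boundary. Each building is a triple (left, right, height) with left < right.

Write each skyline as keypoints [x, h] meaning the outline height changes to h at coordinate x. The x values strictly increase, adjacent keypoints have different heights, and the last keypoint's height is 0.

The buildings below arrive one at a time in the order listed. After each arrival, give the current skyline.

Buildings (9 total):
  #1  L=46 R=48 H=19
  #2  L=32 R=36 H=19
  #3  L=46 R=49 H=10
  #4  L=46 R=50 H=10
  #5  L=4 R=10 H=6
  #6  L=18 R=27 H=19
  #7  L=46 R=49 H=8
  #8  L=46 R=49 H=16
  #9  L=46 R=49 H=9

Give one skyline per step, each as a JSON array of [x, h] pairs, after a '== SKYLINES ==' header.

== SKYLINES ==
[[46,19],[48,0]]
[[32,19],[36,0],[46,19],[48,0]]
[[32,19],[36,0],[46,19],[48,10],[49,0]]
[[32,19],[36,0],[46,19],[48,10],[50,0]]
[[4,6],[10,0],[32,19],[36,0],[46,19],[48,10],[50,0]]
[[4,6],[10,0],[18,19],[27,0],[32,19],[36,0],[46,19],[48,10],[50,0]]
[[4,6],[10,0],[18,19],[27,0],[32,19],[36,0],[46,19],[48,10],[50,0]]
[[4,6],[10,0],[18,19],[27,0],[32,19],[36,0],[46,19],[48,16],[49,10],[50,0]]
[[4,6],[10,0],[18,19],[27,0],[32,19],[36,0],[46,19],[48,16],[49,10],[50,0]]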